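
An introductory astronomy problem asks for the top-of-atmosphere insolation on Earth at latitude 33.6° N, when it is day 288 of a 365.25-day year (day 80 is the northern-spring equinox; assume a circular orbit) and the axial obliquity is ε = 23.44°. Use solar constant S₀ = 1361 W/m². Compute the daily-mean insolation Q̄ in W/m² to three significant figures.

Solar longitude: λ_s = 360° × (288 − 80)/365.25 = 205.010°.
sin δ = sin 23.44° × sin 205.010° = -0.16818, so δ = -9.682°.
cos H₀ = −tan(+33.6°) tan(-9.682°) = 0.1134, H₀ = 1.4572 rad.
Bracket: H₀ sin φ sin δ + cos φ cos δ sin H₀ = 1.4572×0.55339×-0.16818 + 0.83292×0.98576×0.99355 = -0.135620 + 0.815763 = 0.680143.
Q̄ = (S₀/π) × [bracket] = (1361/π) × 0.680143 = 294.7 W/m².

Q̄ ≈ 295 W/m²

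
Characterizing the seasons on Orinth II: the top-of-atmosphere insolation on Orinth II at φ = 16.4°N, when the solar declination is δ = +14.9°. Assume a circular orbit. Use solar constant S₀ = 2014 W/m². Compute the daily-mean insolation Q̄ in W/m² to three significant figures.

Q̄ ≈ 669 W/m²

cos H₀ = −tan(+16.4°) tan(+14.900°) = -0.0783, H₀ = 1.6492 rad.
Bracket: H₀ sin φ sin δ + cos φ cos δ sin H₀ = 1.6492×0.28234×0.25713 + 0.95931×0.96638×0.99693 = 0.119729 + 0.924212 = 1.043941.
Q̄ = (S₀/π) × [bracket] = (2014/π) × 1.043941 = 669.2 W/m².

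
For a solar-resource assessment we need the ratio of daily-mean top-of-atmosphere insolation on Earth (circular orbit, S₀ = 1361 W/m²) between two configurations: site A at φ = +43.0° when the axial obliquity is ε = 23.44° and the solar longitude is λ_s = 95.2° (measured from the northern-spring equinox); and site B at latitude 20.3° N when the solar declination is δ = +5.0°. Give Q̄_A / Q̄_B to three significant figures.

Q̄_A / Q̄_B ≈ 1.17

— Configuration A (φ=+43.0°):
Solar declination: sin δ = sin ε · sin λ_s = sin 23.44° × sin 95.2° = 0.39615, so δ = +23.338°.
cos H₀ = −tan(+43.0°) tan(+23.338°) = -0.4023, H₀ = 1.9849 rad.
Bracket: H₀ sin φ sin δ + cos φ cos δ sin H₀ = 1.9849×0.68200×0.39615 + 0.73135×0.91819×0.91549 = 0.536269 + 0.614768 = 1.151037.
Q̄ = (S₀/π) × [bracket] = (1361/π) × 1.151037 = 498.65 W/m².
— Configuration B (φ=+20.3°):
cos H₀ = −tan(+20.3°) tan(+5.000°) = -0.0324, H₀ = 1.6032 rad.
Bracket: H₀ sin φ sin δ + cos φ cos δ sin H₀ = 1.6032×0.34694×0.08716 + 0.93789×0.99619×0.99948 = 0.048480 + 0.933831 = 0.982311.
Q̄ = (S₀/π) × [bracket] = (1361/π) × 0.982311 = 425.56 W/m².
Ratio Q̄_A / Q̄_B = 498.65 / 425.56 = 1.172.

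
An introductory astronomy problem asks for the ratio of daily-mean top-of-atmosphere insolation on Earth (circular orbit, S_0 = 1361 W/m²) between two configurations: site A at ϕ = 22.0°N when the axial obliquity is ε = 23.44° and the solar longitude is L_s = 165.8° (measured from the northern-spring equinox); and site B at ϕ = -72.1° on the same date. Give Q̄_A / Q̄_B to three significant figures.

— Configuration A (ϕ=+22.0°):
Solar declination: sin δ = sin ε · sin L_s = sin 23.44° × sin 165.8° = 0.09758, so δ = +5.600°.
cos h₀ = −tan(+22.0°) tan(+5.600°) = -0.0396, h₀ = 1.6104 rad.
Bracket: h₀ sin ϕ sin δ + cos ϕ cos δ sin h₀ = 1.6104×0.37461×0.09758 + 0.92718×0.99523×0.99922 = 0.058867 + 0.922038 = 0.980905.
Q̄ = (S_0/π) × [bracket] = (1361/π) × 0.980905 = 424.95 W/m².
— Configuration B (ϕ=-72.1°):
cos h₀ = −tan(-72.1°) tan(+5.600°) = 0.3036, h₀ = 1.2624 rad.
Bracket: h₀ sin ϕ sin δ + cos ϕ cos δ sin h₀ = 1.2624×-0.95159×0.09758 + 0.30736×0.99523×0.95281 = -0.117222 + 0.291459 = 0.174237.
Q̄ = (S_0/π) × [bracket] = (1361/π) × 0.174237 = 75.483 W/m².
Ratio Q̄_A / Q̄_B = 424.95 / 75.483 = 5.630.

Q̄_A / Q̄_B ≈ 5.63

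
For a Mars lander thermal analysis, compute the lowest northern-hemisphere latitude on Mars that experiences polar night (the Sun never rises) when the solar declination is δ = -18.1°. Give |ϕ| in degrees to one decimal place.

|ϕ| = 71.9°

Polar night requires cos h₀ = −tan ϕ tan δ ≥ 1, i.e. tan ϕ tan δ ≤ −1.
The boundary is |tan ϕ| · |tan δ| = 1, so |ϕ| = 90° − |δ| = 90° − 18.1° = 71.9° in the northern hemisphere.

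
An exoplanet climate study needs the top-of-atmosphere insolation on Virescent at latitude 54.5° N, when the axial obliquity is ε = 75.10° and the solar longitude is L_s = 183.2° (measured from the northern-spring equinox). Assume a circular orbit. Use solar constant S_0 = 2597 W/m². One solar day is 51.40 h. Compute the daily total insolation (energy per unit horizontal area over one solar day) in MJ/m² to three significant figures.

Solar declination: sin δ = sin ε · sin L_s = sin 75.10° × sin 183.2° = -0.05394, so δ = -3.092°.
cos h₀ = −tan(+54.5°) tan(-3.092°) = 0.0757, h₀ = 1.4950 rad.
Bracket: h₀ sin ϕ sin δ + cos ϕ cos δ sin h₀ = 1.4950×0.81412×-0.05394 + 0.58070×0.99854×0.99713 = -0.065651 + 0.578188 = 0.512537.
Q̄ = (S_0/π) × [bracket] = (2597/π) × 0.512537 = 423.69 W/m².
Daily total = Q̄ × 51.40 h × 3600 s/h = 423.69 × 51.40 × 3600 / 10⁶ = 78.40 MJ/m².

78.4 MJ/m²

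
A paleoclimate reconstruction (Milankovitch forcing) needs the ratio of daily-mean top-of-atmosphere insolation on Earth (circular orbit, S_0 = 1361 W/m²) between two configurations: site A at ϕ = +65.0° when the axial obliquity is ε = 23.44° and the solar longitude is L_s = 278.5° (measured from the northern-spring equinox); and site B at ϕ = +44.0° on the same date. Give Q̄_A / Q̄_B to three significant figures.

— Configuration A (ϕ=+65.0°):
Solar declination: sin δ = sin ε · sin L_s = sin 23.44° × sin 278.5° = -0.39342, so δ = -23.167°.
cos h₀ = −tan(+65.0°) tan(-23.167°) = 0.9177, h₀ = 0.4086 rad.
Bracket: h₀ sin ϕ sin δ + cos ϕ cos δ sin h₀ = 0.4086×0.90631×-0.39342 + 0.42262×0.91936×0.39729 = -0.145691 + 0.154363 = 0.008672.
Q̄ = (S_0/π) × [bracket] = (1361/π) × 0.008672 = 3.7569 W/m².
— Configuration B (ϕ=+44.0°):
cos h₀ = −tan(+44.0°) tan(-23.167°) = 0.4132, h₀ = 1.1448 rad.
Bracket: h₀ sin ϕ sin δ + cos ϕ cos δ sin h₀ = 1.1448×0.69466×-0.39342 + 0.71934×0.91936×0.91062 = -0.312866 + 0.602223 = 0.289357.
Q̄ = (S_0/π) × [bracket] = (1361/π) × 0.289357 = 125.36 W/m².
Ratio Q̄_A / Q̄_B = 3.7569 / 125.36 = 0.02997.

Q̄_A / Q̄_B ≈ 0.0300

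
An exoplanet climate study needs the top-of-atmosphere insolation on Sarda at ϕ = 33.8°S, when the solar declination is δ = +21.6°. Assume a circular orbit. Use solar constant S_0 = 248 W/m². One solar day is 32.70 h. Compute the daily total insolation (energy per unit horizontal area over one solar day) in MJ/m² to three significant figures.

4.44 MJ/m²

cos h₀ = −tan(-33.8°) tan(+21.600°) = 0.2651, h₀ = 1.3025 rad.
Bracket: h₀ sin ϕ sin δ + cos ϕ cos δ sin h₀ = 1.3025×-0.55630×0.36812 + 0.83098×0.92978×0.96423 = -0.266733 + 0.744992 = 0.478259.
Q̄ = (S_0/π) × [bracket] = (248/π) × 0.478259 = 37.754 W/m².
Daily total = Q̄ × 32.70 h × 3600 s/h = 37.754 × 32.70 × 3600 / 10⁶ = 4.444 MJ/m².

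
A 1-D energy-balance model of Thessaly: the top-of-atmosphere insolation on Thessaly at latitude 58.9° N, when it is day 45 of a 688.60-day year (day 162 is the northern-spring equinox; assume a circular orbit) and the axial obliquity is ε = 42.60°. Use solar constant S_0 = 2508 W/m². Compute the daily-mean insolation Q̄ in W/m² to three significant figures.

Q̄ ≈ 0.00 W/m²

Solar longitude: L_s = 360° × (45 − 162)/688.60 = -61.168°, i.e. -61.168° + 360° = 298.832°.
sin δ = sin 42.60° × sin 298.832° = -0.59297, so δ = -36.368°.
cos h₀ = −tan(+58.9°) tan(-36.368°) = 1.2207 ≥ 1 ⇒ polar night, h₀ = 0 and Q̄ = 0.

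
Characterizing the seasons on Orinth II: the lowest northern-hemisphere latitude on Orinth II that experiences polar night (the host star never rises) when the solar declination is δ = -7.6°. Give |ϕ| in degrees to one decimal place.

Polar night requires cos h₀ = −tan ϕ tan δ ≥ 1, i.e. tan ϕ tan δ ≤ −1.
The boundary is |tan ϕ| · |tan δ| = 1, so |ϕ| = 90° − |δ| = 90° − 7.6° = 82.4° in the northern hemisphere.

|ϕ| = 82.4°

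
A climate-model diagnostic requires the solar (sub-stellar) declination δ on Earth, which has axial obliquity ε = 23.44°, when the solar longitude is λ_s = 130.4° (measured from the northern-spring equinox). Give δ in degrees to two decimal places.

sin δ = sin ε · sin λ_s = sin 23.44° × sin 130.4° = 0.302931.
δ = arcsin(0.302931) = +17.63°.

δ = +17.63°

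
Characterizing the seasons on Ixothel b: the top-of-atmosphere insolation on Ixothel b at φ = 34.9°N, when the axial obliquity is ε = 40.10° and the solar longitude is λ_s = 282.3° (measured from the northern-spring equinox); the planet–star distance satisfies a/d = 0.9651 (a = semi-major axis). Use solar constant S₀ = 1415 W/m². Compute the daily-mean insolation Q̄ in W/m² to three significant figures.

Solar declination: sin δ = sin ε · sin λ_s = sin 40.10° × sin 282.3° = -0.62934, so δ = -39.001°.
cos H₀ = −tan(+34.9°) tan(-39.001°) = 0.5649, H₀ = 0.9704 rad.
Bracket: H₀ sin φ sin δ + cos φ cos δ sin H₀ = 0.9704×0.57215×-0.62934 + 0.82015×0.77713×0.82513 = -0.349419 + 0.525907 = 0.176488.
Inverse-square distance factor (a/d)² = 0.9651² = 0.931418.
Q̄ = (S₀/π) × 0.931418 × [bracket] = (1415/π) × 0.931418 × 0.176488 = 74.04 W/m².

Q̄ ≈ 74.0 W/m²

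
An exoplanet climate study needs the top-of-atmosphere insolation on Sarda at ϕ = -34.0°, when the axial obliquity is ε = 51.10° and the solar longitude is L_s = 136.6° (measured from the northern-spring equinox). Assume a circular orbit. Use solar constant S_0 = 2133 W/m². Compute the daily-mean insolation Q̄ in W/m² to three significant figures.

Q̄ ≈ 201 W/m²

Solar declination: sin δ = sin ε · sin L_s = sin 51.10° × sin 136.6° = 0.53472, so δ = +32.325°.
cos h₀ = −tan(-34.0°) tan(+32.325°) = 0.4268, h₀ = 1.1298 rad.
Bracket: h₀ sin ϕ sin δ + cos ϕ cos δ sin h₀ = 1.1298×-0.55919×0.53472 + 0.82904×0.84503×0.90434 = -0.337822 + 0.633548 = 0.295726.
Q̄ = (S_0/π) × [bracket] = (2133/π) × 0.295726 = 200.8 W/m².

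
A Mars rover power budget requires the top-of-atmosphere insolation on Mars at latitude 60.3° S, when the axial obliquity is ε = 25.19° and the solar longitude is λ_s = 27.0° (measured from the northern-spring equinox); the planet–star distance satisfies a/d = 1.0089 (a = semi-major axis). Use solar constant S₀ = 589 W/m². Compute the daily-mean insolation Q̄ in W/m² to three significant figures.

Solar declination: sin δ = sin ε · sin λ_s = sin 25.19° × sin 27.0° = 0.19323, so δ = +11.141°.
cos H₀ = −tan(-60.3°) tan(+11.141°) = 0.3453, H₀ = 1.2183 rad.
Bracket: H₀ sin φ sin δ + cos φ cos δ sin H₀ = 1.2183×-0.86863×0.19323 + 0.49546×0.98115×0.93850 = -0.204486 + 0.456224 = 0.251738.
Inverse-square distance factor (a/d)² = 1.0089² = 1.017879.
Q̄ = (S₀/π) × 1.017879 × [bracket] = (589/π) × 1.017879 × 0.251738 = 48.04 W/m².

Q̄ ≈ 48.0 W/m²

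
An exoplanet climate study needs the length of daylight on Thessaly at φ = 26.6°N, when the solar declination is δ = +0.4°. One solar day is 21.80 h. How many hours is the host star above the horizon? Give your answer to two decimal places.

10.92 h

cos H₀ = −tan φ · tan δ = −tan(+26.6°) × tan(+0.400°) = -0.0035, so H₀ = 1.5743 rad = 90.20°.
Daylight = 2H₀/(2π) × 21.80 h = (1.5743/π) × 21.80 = 10.92 h.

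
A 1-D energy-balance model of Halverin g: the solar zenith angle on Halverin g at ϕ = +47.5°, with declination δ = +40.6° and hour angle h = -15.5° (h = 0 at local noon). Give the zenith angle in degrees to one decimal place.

θ_z = 13.1°

cos θ_z = sin ϕ sin δ + cos ϕ cos δ cos h = 0.479801 + 0.494300 = 0.974101.
θ_z = arccos(0.974101) = 13.1°.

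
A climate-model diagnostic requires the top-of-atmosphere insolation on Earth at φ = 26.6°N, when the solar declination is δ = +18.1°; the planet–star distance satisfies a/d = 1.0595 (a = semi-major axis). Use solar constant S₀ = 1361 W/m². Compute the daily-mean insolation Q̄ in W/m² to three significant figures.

Q̄ ≈ 525 W/m²

cos H₀ = −tan(+26.6°) tan(+18.100°) = -0.1637, H₀ = 1.7352 rad.
Bracket: H₀ sin φ sin δ + cos φ cos δ sin H₀ = 1.7352×0.44776×0.31068 + 0.89415×0.95052×0.98651 = 0.241384 + 0.838442 = 1.079826.
Inverse-square distance factor (a/d)² = 1.0595² = 1.122540.
Q̄ = (S₀/π) × 1.122540 × [bracket] = (1361/π) × 1.122540 × 1.079826 = 525.1 W/m².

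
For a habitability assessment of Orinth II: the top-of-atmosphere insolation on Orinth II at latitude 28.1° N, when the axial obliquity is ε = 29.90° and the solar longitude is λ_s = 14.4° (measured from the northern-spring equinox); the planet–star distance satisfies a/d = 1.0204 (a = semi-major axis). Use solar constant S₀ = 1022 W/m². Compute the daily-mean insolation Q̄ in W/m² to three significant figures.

Q̄ ≈ 328 W/m²

Solar declination: sin δ = sin ε · sin λ_s = sin 29.90° × sin 14.4° = 0.12397, so δ = +7.121°.
cos H₀ = −tan(+28.1°) tan(+7.121°) = -0.0667, H₀ = 1.6376 rad.
Bracket: H₀ sin φ sin δ + cos φ cos δ sin H₀ = 1.6376×0.47101×0.12397 + 0.88213×0.99229×0.99777 = 0.095621 + 0.873377 = 0.968998.
Inverse-square distance factor (a/d)² = 1.0204² = 1.041216.
Q̄ = (S₀/π) × 1.041216 × [bracket] = (1022/π) × 1.041216 × 0.968998 = 328.2 W/m².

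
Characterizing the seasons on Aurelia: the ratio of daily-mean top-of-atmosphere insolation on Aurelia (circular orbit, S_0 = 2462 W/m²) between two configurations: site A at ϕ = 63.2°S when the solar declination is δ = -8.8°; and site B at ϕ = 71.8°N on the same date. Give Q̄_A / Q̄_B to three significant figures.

— Configuration A (ϕ=-63.2°):
cos h₀ = −tan(-63.2°) tan(-8.800°) = -0.3065, h₀ = 1.8823 rad.
Bracket: h₀ sin ϕ sin δ + cos ϕ cos δ sin h₀ = 1.8823×-0.89259×-0.15299 + 0.45088×0.98823×0.95188 = 0.257042 + 0.424132 = 0.681174.
Q̄ = (S_0/π) × [bracket] = (2462/π) × 0.681174 = 533.82 W/m².
— Configuration B (ϕ=+71.8°):
cos h₀ = −tan(+71.8°) tan(-8.800°) = 0.4709, h₀ = 1.0805 rad.
Bracket: h₀ sin ϕ sin δ + cos ϕ cos δ sin h₀ = 1.0805×0.94997×-0.15299 + 0.31233×0.98823×0.88221 = -0.157035 + 0.272298 = 0.115263.
Q̄ = (S_0/π) × [bracket] = (2462/π) × 0.115263 = 90.329 W/m².
Ratio Q̄_A / Q̄_B = 533.82 / 90.329 = 5.910.

Q̄_A / Q̄_B ≈ 5.91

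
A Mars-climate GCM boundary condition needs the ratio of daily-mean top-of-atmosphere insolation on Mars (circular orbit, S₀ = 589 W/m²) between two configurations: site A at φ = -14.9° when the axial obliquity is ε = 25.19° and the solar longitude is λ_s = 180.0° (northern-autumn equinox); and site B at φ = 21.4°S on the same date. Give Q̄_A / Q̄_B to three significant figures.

— Configuration A (φ=-14.9°):
Solar declination: sin δ = sin ε · sin λ_s = sin 25.19° × sin 180.0° = 0.00000, so δ = +0.000°.
cos H₀ = −tan(-14.9°) tan(+0.000°) = 0.0000, H₀ = 1.5708 rad.
Bracket: H₀ sin φ sin δ + cos φ cos δ sin H₀ = 1.5708×-0.25713×0.00000 + 0.96638×1.00000×1.00000 = -0.000000 + 0.966380 = 0.966380.
Q̄ = (S₀/π) × [bracket] = (589/π) × 0.966380 = 181.18 W/m².
— Configuration B (φ=-21.4°):
cos H₀ = −tan(-21.4°) tan(+0.000°) = 0.0000, H₀ = 1.5708 rad.
Bracket: H₀ sin φ sin δ + cos φ cos δ sin H₀ = 1.5708×-0.36488×0.00000 + 0.93106×1.00000×1.00000 = -0.000000 + 0.931060 = 0.931060.
Q̄ = (S₀/π) × [bracket] = (589/π) × 0.931060 = 174.56 W/m².
Ratio Q̄_A / Q̄_B = 181.18 / 174.56 = 1.038.

Q̄_A / Q̄_B ≈ 1.04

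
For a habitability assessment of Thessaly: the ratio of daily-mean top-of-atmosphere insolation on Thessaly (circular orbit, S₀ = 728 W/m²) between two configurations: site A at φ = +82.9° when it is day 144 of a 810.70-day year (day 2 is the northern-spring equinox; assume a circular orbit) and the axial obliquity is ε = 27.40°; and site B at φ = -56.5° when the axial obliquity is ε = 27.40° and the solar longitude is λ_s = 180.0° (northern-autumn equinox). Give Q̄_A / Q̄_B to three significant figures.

Q̄_A / Q̄_B ≈ 2.32

— Configuration A (φ=+82.9°):
Solar longitude: λ_s = 360° × (144 − 2)/810.70 = 63.057°.
sin δ = sin 27.40° × sin 63.057° = 0.41025, so δ = +24.220°.
cos H₀ = −tan(+82.9°) tan(+24.220°) = -3.6116 ≤ −1 ⇒ polar day, H₀ = π.
Bracket: H₀ sin φ sin δ + cos φ cos δ sin H₀ = 3.1416×0.99233×0.41025 + 0.12360×0.91197×0.00000 = 1.278956 + 0.000000 = 1.278956.
Q̄ = (S₀/π) × [bracket] = (728/π) × 1.278956 = 296.37 W/m².
— Configuration B (φ=-56.5°):
Solar declination: sin δ = sin ε · sin λ_s = sin 27.40° × sin 180.0° = 0.00000, so δ = +0.000°.
cos H₀ = −tan(-56.5°) tan(+0.000°) = 0.0000, H₀ = 1.5708 rad.
Bracket: H₀ sin φ sin δ + cos φ cos δ sin H₀ = 1.5708×-0.83389×0.00000 + 0.55194×1.00000×1.00000 = -0.000000 + 0.551940 = 0.551940.
Q̄ = (S₀/π) × [bracket] = (728/π) × 0.551940 = 127.90 W/m².
Ratio Q̄_A / Q̄_B = 296.37 / 127.90 = 2.317.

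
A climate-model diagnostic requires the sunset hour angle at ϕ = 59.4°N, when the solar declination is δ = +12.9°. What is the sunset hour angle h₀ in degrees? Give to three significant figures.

cos h₀ = −tan ϕ · tan δ = −tan(+59.4°) × tan(+12.900°) = -0.3873, so h₀ = 1.9685 rad = 112.78°.

h₀ = 113°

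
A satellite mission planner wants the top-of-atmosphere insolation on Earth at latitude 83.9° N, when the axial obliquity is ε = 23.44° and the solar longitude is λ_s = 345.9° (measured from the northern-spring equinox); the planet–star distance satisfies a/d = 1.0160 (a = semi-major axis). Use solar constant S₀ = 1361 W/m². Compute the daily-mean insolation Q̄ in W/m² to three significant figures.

Q̄ ≈ 1.19 W/m²

Solar declination: sin δ = sin ε · sin λ_s = sin 23.44° × sin 345.9° = -0.09691, so δ = -5.561°.
cos H₀ = −tan(+83.9°) tan(-5.561°) = 0.9111, H₀ = 0.4249 rad.
Bracket: H₀ sin φ sin δ + cos φ cos δ sin H₀ = 0.4249×0.99434×-0.09691 + 0.10626×0.99529×0.41225 = -0.040944 + 0.043599 = 0.002655.
Inverse-square distance factor (a/d)² = 1.0160² = 1.032256.
Q̄ = (S₀/π) × 1.032256 × [bracket] = (1361/π) × 1.032256 × 0.002655 = 1.187 W/m².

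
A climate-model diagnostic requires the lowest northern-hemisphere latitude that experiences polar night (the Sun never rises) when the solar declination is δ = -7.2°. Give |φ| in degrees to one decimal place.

Polar night requires cos H₀ = −tan φ tan δ ≥ 1, i.e. tan φ tan δ ≤ −1.
The boundary is |tan φ| · |tan δ| = 1, so |φ| = 90° − |δ| = 90° − 7.2° = 82.8° in the northern hemisphere.

|φ| = 82.8°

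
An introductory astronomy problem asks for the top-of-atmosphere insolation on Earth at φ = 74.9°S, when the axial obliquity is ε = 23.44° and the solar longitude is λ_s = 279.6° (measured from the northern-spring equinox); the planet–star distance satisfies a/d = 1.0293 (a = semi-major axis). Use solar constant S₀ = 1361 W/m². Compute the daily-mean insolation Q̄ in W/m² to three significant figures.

Q̄ ≈ 546 W/m²

Solar declination: sin δ = sin ε · sin λ_s = sin 23.44° × sin 279.6° = -0.39222, so δ = -23.093°.
cos H₀ = −tan(-74.9°) tan(-23.093°) = -1.5802 ≤ −1 ⇒ polar day, H₀ = π.
Bracket: H₀ sin φ sin δ + cos φ cos δ sin H₀ = 3.1416×-0.96547×-0.39222 + 0.26050×0.91987×0.00000 = 1.189651 + 0.000000 = 1.189651.
Inverse-square distance factor (a/d)² = 1.0293² = 1.059458.
Q̄ = (S₀/π) × 1.059458 × [bracket] = (1361/π) × 1.059458 × 1.189651 = 546.0 W/m².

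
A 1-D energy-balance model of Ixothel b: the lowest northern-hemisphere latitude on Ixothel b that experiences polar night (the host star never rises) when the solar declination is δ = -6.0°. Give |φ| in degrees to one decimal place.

Polar night requires cos H₀ = −tan φ tan δ ≥ 1, i.e. tan φ tan δ ≤ −1.
The boundary is |tan φ| · |tan δ| = 1, so |φ| = 90° − |δ| = 90° − 6.0° = 84.0° in the northern hemisphere.

|φ| = 84.0°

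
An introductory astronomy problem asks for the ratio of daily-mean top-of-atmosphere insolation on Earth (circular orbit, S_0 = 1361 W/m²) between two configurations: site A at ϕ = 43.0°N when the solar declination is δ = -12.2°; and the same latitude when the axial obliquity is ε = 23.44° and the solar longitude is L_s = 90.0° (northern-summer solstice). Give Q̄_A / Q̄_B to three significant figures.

— Configuration A (ϕ=+43.0°):
cos h₀ = −tan(+43.0°) tan(-12.200°) = 0.2016, h₀ = 1.3678 rad.
Bracket: h₀ sin ϕ sin δ + cos ϕ cos δ sin h₀ = 1.3678×0.68200×-0.21132 + 0.73135×0.97742×0.97946 = -0.197128 + 0.700153 = 0.503025.
Q̄ = (S_0/π) × [bracket] = (1361/π) × 0.503025 = 217.92 W/m².
— Configuration B (ϕ=+43.0°):
Solar declination: sin δ = sin ε · sin L_s = sin 23.44° × sin 90.0° = 0.39779, so δ = +23.440°.
cos h₀ = −tan(+43.0°) tan(+23.440°) = -0.4043, h₀ = 1.9870 rad.
Bracket: h₀ sin ϕ sin δ + cos ϕ cos δ sin h₀ = 1.9870×0.68200×0.39779 + 0.73135×0.91748×0.91462 = 0.539059 + 0.613709 = 1.152768.
Q̄ = (S_0/π) × [bracket] = (1361/π) × 1.152768 = 499.40 W/m².
Ratio Q̄_A / Q̄_B = 217.92 / 499.40 = 0.4364.

Q̄_A / Q̄_B ≈ 0.436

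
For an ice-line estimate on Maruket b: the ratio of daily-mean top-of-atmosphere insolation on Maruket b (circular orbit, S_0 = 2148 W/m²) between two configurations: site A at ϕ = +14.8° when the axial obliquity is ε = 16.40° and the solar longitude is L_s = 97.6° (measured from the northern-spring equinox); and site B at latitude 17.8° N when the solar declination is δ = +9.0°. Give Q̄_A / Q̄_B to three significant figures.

— Configuration A (ϕ=+14.8°):
Solar declination: sin δ = sin ε · sin L_s = sin 16.40° × sin 97.6° = 0.27986, so δ = +16.252°.
cos h₀ = −tan(+14.8°) tan(+16.252°) = -0.0770, h₀ = 1.6479 rad.
Bracket: h₀ sin ϕ sin δ + cos ϕ cos δ sin h₀ = 1.6479×0.25545×0.27986 + 0.96682×0.96004×0.99703 = 0.117809 + 0.925429 = 1.043238.
Q̄ = (S_0/π) × [bracket] = (2148/π) × 1.043238 = 713.29 W/m².
— Configuration B (ϕ=+17.8°):
cos h₀ = −tan(+17.8°) tan(+9.000°) = -0.0509, h₀ = 1.6217 rad.
Bracket: h₀ sin ϕ sin δ + cos ϕ cos δ sin h₀ = 1.6217×0.30570×0.15643 + 0.95213×0.98769×0.99871 = 0.077551 + 0.939196 = 1.016747.
Q̄ = (S_0/π) × [bracket] = (2148/π) × 1.016747 = 695.18 W/m².
Ratio Q̄_A / Q̄_B = 713.29 / 695.18 = 1.026.

Q̄_A / Q̄_B ≈ 1.03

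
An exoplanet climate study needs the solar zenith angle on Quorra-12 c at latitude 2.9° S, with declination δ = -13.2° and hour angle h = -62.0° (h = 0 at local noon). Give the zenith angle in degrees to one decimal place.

cos θ_z = sin φ sin δ + cos φ cos δ cos h = 0.011553 + 0.456482 = 0.468035.
θ_z = arccos(0.468035) = 62.1°.

θ_z = 62.1°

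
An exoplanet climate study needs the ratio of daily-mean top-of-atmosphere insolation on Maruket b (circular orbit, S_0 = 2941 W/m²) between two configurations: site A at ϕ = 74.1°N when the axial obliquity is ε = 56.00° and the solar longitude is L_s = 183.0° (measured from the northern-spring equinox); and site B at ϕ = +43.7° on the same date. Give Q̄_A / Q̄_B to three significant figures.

— Configuration A (ϕ=+74.1°):
Solar declination: sin δ = sin ε · sin L_s = sin 56.00° × sin 183.0° = -0.04339, so δ = -2.487°.
cos h₀ = −tan(+74.1°) tan(-2.487°) = 0.1525, h₀ = 1.4177 rad.
Bracket: h₀ sin ϕ sin δ + cos ϕ cos δ sin h₀ = 1.4177×0.96174×-0.04339 + 0.27396×0.99906×0.98831 = -0.059160 + 0.270503 = 0.211343.
Q̄ = (S_0/π) × [bracket] = (2941/π) × 0.211343 = 197.85 W/m².
— Configuration B (ϕ=+43.7°):
cos h₀ = −tan(+43.7°) tan(-2.487°) = 0.0415, h₀ = 1.5293 rad.
Bracket: h₀ sin ϕ sin δ + cos ϕ cos δ sin h₀ = 1.5293×0.69088×-0.04339 + 0.72297×0.99906×0.99914 = -0.045844 + 0.721669 = 0.675825.
Q̄ = (S_0/π) × [bracket] = (2941/π) × 0.675825 = 632.67 W/m².
Ratio Q̄_A / Q̄_B = 197.85 / 632.67 = 0.3127.

Q̄_A / Q̄_B ≈ 0.313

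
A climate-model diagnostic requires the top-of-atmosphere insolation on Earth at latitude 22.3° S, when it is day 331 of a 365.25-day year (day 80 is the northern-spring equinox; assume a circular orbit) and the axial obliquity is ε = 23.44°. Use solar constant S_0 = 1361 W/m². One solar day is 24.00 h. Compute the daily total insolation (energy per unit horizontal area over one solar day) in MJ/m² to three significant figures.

40.8 MJ/m²

Solar longitude: L_s = 360° × (331 − 80)/365.25 = 247.392°.
sin δ = sin 23.44° × sin 247.392° = -0.36722, so δ = -21.544°.
cos h₀ = −tan(-22.3°) tan(-21.544°) = -0.1619, h₀ = 1.7334 rad.
Bracket: h₀ sin ϕ sin δ + cos ϕ cos δ sin h₀ = 1.7334×-0.37946×-0.36722 + 0.92521×0.93013×0.98680 = 0.241541 + 0.849206 = 1.090747.
Q̄ = (S_0/π) × [bracket] = (1361/π) × 1.090747 = 472.53 W/m².
Daily total = Q̄ × 24.00 h × 3600 s/h = 472.53 × 24.00 × 3600 / 10⁶ = 40.83 MJ/m².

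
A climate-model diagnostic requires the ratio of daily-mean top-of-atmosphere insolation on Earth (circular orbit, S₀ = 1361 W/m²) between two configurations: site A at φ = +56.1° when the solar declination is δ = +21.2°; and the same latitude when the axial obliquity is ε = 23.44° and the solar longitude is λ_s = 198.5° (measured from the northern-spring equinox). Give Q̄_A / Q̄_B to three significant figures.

— Configuration A (φ=+56.1°):
cos H₀ = −tan(+56.1°) tan(+21.200°) = -0.5772, H₀ = 2.1861 rad.
Bracket: H₀ sin φ sin δ + cos φ cos δ sin H₀ = 2.1861×0.83001×0.36162 + 0.55775×0.93232×0.81659 = 0.656154 + 0.424628 = 1.080782.
Q̄ = (S₀/π) × [bracket] = (1361/π) × 1.080782 = 468.22 W/m².
— Configuration B (φ=+56.1°):
Solar declination: sin δ = sin ε · sin λ_s = sin 23.44° × sin 198.5° = -0.12622, so δ = -7.251°.
cos H₀ = −tan(+56.1°) tan(-7.251°) = 0.1893, H₀ = 1.3803 rad.
Bracket: H₀ sin φ sin δ + cos φ cos δ sin H₀ = 1.3803×0.83001×-0.12622 + 0.55775×0.99200×0.98191 = -0.144606 + 0.543279 = 0.398673.
Q̄ = (S₀/π) × [bracket] = (1361/π) × 0.398673 = 172.71 W/m².
Ratio Q̄_A / Q̄_B = 468.22 / 172.71 = 2.711.

Q̄_A / Q̄_B ≈ 2.71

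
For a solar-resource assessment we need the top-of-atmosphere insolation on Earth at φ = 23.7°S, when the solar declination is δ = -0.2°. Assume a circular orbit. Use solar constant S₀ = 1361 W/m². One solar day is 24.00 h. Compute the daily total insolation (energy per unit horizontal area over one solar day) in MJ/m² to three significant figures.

cos H₀ = −tan(-23.7°) tan(-0.200°) = -0.0015, H₀ = 1.5723 rad.
Bracket: H₀ sin φ sin δ + cos φ cos δ sin H₀ = 1.5723×-0.40195×-0.00349 + 0.91566×0.99999×1.00000 = 0.002206 + 0.915651 = 0.917857.
Q̄ = (S₀/π) × [bracket] = (1361/π) × 0.917857 = 397.63 W/m².
Daily total = Q̄ × 24.00 h × 3600 s/h = 397.63 × 24.00 × 3600 / 10⁶ = 34.36 MJ/m².

34.4 MJ/m²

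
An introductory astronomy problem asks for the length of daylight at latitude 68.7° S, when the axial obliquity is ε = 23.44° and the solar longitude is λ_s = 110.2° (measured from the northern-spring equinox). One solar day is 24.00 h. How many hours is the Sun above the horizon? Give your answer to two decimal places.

Solar declination: sin δ = sin ε · sin λ_s = sin 23.44° × sin 110.2° = 0.37332, so δ = +21.921°.
cos H₀ = −tan φ · tan δ = 1.0321 ≥ 1, so the Sun never rises (polar night) and H₀ = 0.
Daylight = 2H₀/(2π) × 24.00 h = (0.0000/π) × 24.00 = 0.00 h.

0.00 h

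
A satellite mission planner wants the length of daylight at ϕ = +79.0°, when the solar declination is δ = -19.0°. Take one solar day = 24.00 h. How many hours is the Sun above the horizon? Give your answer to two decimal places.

0.00 h

cos h₀ = −tan ϕ · tan δ = 1.7714 ≥ 1, so the Sun never rises (polar night) and h₀ = 0.
Daylight = 2h₀/(2π) × 24.00 h = (0.0000/π) × 24.00 = 0.00 h.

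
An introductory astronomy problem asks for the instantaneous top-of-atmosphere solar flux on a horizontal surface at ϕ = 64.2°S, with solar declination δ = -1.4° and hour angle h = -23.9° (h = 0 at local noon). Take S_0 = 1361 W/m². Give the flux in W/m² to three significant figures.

571 W/m²

cos θ_z = sin ϕ sin δ + cos ϕ cos δ cos h = 0.021997 + 0.397793 = 0.419790.
Flux = S_0 · cos θ_z = 1361 × 0.419790 = 571.3 W/m².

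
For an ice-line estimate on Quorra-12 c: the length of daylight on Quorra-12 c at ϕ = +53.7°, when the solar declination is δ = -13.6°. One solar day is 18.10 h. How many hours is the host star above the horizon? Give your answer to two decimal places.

7.12 h

cos h₀ = −tan ϕ · tan δ = −tan(+53.7°) × tan(-13.600°) = 0.3293, so h₀ = 1.2352 rad = 70.77°.
Daylight = 2h₀/(2π) × 18.10 h = (1.2352/π) × 18.10 = 7.12 h.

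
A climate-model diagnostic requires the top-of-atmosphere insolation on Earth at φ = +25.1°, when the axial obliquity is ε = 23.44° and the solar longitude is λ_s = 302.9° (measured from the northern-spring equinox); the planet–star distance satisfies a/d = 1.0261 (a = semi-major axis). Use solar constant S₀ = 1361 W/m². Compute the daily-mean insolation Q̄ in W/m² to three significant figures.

Solar declination: sin δ = sin ε · sin λ_s = sin 23.44° × sin 302.9° = -0.33399, so δ = -19.511°.
cos H₀ = −tan(+25.1°) tan(-19.511°) = 0.1660, H₀ = 1.4040 rad.
Bracket: H₀ sin φ sin δ + cos φ cos δ sin H₀ = 1.4040×0.42420×-0.33399 + 0.90557×0.94258×0.98613 = -0.198917 + 0.841733 = 0.642816.
Inverse-square distance factor (a/d)² = 1.0261² = 1.052881.
Q̄ = (S₀/π) × 1.052881 × [bracket] = (1361/π) × 1.052881 × 0.642816 = 293.2 W/m².

Q̄ ≈ 293 W/m²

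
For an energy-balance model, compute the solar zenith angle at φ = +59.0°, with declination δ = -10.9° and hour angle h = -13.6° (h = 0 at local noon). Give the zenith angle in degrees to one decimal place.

cos θ_z = sin φ sin δ + cos φ cos δ cos h = -0.162086 + 0.491566 = 0.329480.
θ_z = arccos(0.329480) = 70.8°.

θ_z = 70.8°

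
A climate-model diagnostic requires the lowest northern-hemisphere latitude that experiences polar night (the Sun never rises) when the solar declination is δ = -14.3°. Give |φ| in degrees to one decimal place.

Polar night requires cos H₀ = −tan φ tan δ ≥ 1, i.e. tan φ tan δ ≤ −1.
The boundary is |tan φ| · |tan δ| = 1, so |φ| = 90° − |δ| = 90° − 14.3° = 75.7° in the northern hemisphere.

|φ| = 75.7°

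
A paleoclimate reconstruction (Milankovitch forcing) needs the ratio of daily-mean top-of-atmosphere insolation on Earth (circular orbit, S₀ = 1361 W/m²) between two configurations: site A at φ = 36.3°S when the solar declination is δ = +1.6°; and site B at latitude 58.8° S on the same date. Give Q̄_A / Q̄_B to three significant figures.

— Configuration A (φ=-36.3°):
cos H₀ = −tan(-36.3°) tan(+1.600°) = 0.0205, H₀ = 1.5503 rad.
Bracket: H₀ sin φ sin δ + cos φ cos δ sin H₀ = 1.5503×-0.59201×0.02792 + 0.80593×0.99961×0.99979 = -0.025625 + 0.805447 = 0.779822.
Q̄ = (S₀/π) × [bracket] = (1361/π) × 0.779822 = 337.83 W/m².
— Configuration B (φ=-58.8°):
cos H₀ = −tan(-58.8°) tan(+1.600°) = 0.0461, H₀ = 1.5247 rad.
Bracket: H₀ sin φ sin δ + cos φ cos δ sin H₀ = 1.5247×-0.85536×0.02792 + 0.51803×0.99961×0.99894 = -0.036412 + 0.517279 = 0.480867.
Q̄ = (S₀/π) × [bracket] = (1361/π) × 0.480867 = 208.32 W/m².
Ratio Q̄_A / Q̄_B = 337.83 / 208.32 = 1.622.

Q̄_A / Q̄_B ≈ 1.62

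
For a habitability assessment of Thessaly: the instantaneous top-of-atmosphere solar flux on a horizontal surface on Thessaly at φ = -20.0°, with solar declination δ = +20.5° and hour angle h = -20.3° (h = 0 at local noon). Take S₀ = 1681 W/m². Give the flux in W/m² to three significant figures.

1.19e+03 W/m²

cos θ_z = sin φ sin δ + cos φ cos δ cos h = -0.119778 + 0.825515 = 0.705737.
Flux = S₀ · cos θ_z = 1681 × 0.705737 = 1186 W/m².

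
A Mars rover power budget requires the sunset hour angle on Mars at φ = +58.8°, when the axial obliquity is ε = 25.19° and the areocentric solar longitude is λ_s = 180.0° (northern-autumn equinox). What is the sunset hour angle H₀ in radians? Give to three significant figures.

H₀ = 1.57 rad

sin δ = sin 25.19° × sin 180.0° = 0.00000, so δ = +0.000°.
cos H₀ = −tan φ · tan δ = −tan(+58.8°) × tan(+0.000°) = -0.0000, so H₀ = 1.5708 rad = 90.00°.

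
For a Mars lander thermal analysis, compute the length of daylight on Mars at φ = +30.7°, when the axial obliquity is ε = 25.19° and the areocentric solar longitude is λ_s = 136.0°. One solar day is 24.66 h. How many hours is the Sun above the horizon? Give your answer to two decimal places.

13.78 h

sin δ = sin 25.19° × sin 136.0° = 0.29566, so δ = +17.197°.
cos H₀ = −tan φ · tan δ = −tan(+30.7°) × tan(+17.197°) = -0.1838, so H₀ = 1.7556 rad = 100.59°.
Daylight = 2H₀/(2π) × 24.66 h = (1.7556/π) × 24.66 = 13.78 h.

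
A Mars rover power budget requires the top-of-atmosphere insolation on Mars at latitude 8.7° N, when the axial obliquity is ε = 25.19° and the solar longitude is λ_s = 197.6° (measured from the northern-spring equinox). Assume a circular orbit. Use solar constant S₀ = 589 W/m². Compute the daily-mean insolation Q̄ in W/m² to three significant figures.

Q̄ ≈ 178 W/m²

Solar declination: sin δ = sin ε · sin λ_s = sin 25.19° × sin 197.6° = -0.12870, so δ = -7.394°.
cos H₀ = −tan(+8.7°) tan(-7.394°) = 0.0199, H₀ = 1.5509 rad.
Bracket: H₀ sin φ sin δ + cos φ cos δ sin H₀ = 1.5509×0.15126×-0.12870 + 0.98849×0.99168×0.99980 = -0.030192 + 0.980070 = 0.949878.
Q̄ = (S₀/π) × [bracket] = (589/π) × 0.949878 = 178.1 W/m².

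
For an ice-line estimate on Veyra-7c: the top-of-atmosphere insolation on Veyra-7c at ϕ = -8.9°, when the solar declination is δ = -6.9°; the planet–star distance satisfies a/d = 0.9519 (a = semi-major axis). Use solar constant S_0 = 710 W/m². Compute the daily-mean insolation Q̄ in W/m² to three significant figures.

cos h₀ = −tan(-8.9°) tan(-6.900°) = -0.0190, h₀ = 1.5897 rad.
Bracket: h₀ sin ϕ sin δ + cos ϕ cos δ sin h₀ = 1.5897×-0.15471×-0.12014 + 0.98796×0.99276×0.99982 = 0.029548 + 0.980631 = 1.010179.
Inverse-square distance factor (a/d)² = 0.9519² = 0.906114.
Q̄ = (S_0/π) × 0.906114 × [bracket] = (710/π) × 0.906114 × 1.010179 = 206.9 W/m².

Q̄ ≈ 207 W/m²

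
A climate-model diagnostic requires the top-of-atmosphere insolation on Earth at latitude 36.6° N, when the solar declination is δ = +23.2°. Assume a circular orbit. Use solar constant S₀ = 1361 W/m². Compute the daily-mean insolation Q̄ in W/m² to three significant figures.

cos H₀ = −tan(+36.6°) tan(+23.200°) = -0.3183, H₀ = 1.8947 rad.
Bracket: H₀ sin φ sin δ + cos φ cos δ sin H₀ = 1.8947×0.59622×0.39394 + 0.80282×0.91914×0.94799 = 0.445017 + 0.699526 = 1.144543.
Q̄ = (S₀/π) × [bracket] = (1361/π) × 1.144543 = 495.8 W/m².

Q̄ ≈ 496 W/m²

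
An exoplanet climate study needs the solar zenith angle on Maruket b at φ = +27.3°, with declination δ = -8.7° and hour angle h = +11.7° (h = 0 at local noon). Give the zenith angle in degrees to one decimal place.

cos θ_z = sin φ sin δ + cos φ cos δ cos h = -0.069376 + 0.860142 = 0.790766.
θ_z = arccos(0.790766) = 37.7°.

θ_z = 37.7°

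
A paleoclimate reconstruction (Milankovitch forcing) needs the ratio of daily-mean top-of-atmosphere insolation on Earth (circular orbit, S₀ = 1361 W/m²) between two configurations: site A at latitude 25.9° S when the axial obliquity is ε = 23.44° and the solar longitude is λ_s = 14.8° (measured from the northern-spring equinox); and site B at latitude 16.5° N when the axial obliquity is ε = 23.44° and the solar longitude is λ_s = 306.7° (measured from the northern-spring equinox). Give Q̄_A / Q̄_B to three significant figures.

— Configuration A (φ=-25.9°):
Solar declination: sin δ = sin ε · sin λ_s = sin 23.44° × sin 14.8° = 0.10161, so δ = +5.832°.
cos H₀ = −tan(-25.9°) tan(+5.832°) = 0.0496, H₀ = 1.5212 rad.
Bracket: H₀ sin φ sin δ + cos φ cos δ sin H₀ = 1.5212×-0.43680×0.10161 + 0.89956×0.99482×0.99877 = -0.067516 + 0.893800 = 0.826284.
Q̄ = (S₀/π) × [bracket] = (1361/π) × 0.826284 = 357.96 W/m².
— Configuration B (φ=+16.5°):
Solar declination: sin δ = sin ε · sin λ_s = sin 23.44° × sin 306.7° = -0.31894, so δ = -18.599°.
cos H₀ = −tan(+16.5°) tan(-18.599°) = 0.0997, H₀ = 1.4710 rad.
Bracket: H₀ sin φ sin δ + cos φ cos δ sin H₀ = 1.4710×0.28402×-0.31894 + 0.95882×0.94778×0.99502 = -0.133251 + 0.904225 = 0.770974.
Q̄ = (S₀/π) × [bracket] = (1361/π) × 0.770974 = 334.00 W/m².
Ratio Q̄_A / Q̄_B = 357.96 / 334.00 = 1.072.

Q̄_A / Q̄_B ≈ 1.07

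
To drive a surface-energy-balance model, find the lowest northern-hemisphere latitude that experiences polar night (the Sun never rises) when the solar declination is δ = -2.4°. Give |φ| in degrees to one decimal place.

|φ| = 87.6°

Polar night requires cos H₀ = −tan φ tan δ ≥ 1, i.e. tan φ tan δ ≤ −1.
The boundary is |tan φ| · |tan δ| = 1, so |φ| = 90° − |δ| = 90° − 2.4° = 87.6° in the northern hemisphere.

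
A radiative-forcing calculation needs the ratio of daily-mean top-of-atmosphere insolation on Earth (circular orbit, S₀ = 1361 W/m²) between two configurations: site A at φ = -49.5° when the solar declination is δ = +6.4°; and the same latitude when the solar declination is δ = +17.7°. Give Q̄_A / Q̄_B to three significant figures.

— Configuration A (φ=-49.5°):
cos H₀ = −tan(-49.5°) tan(+6.400°) = 0.1313, H₀ = 1.4391 rad.
Bracket: H₀ sin φ sin δ + cos φ cos δ sin H₀ = 1.4391×-0.76041×0.11147 + 0.64945×0.99377×0.99134 = -0.121982 + 0.639815 = 0.517833.
Q̄ = (S₀/π) × [bracket] = (1361/π) × 0.517833 = 224.34 W/m².
— Configuration B (φ=-49.5°):
cos H₀ = −tan(-49.5°) tan(+17.700°) = 0.3737, H₀ = 1.1878 rad.
Bracket: H₀ sin φ sin δ + cos φ cos δ sin H₀ = 1.1878×-0.76041×0.30403 + 0.64945×0.95266×0.92756 = -0.274604 + 0.573886 = 0.299282.
Q̄ = (S₀/π) × [bracket] = (1361/π) × 0.299282 = 129.65 W/m².
Ratio Q̄_A / Q̄_B = 224.34 / 129.65 = 1.730.

Q̄_A / Q̄_B ≈ 1.73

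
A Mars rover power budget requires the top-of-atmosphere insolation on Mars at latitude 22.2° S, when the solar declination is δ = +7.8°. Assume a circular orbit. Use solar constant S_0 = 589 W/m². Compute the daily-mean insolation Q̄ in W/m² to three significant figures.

cos h₀ = −tan(-22.2°) tan(+7.800°) = 0.0559, h₀ = 1.5149 rad.
Bracket: h₀ sin ϕ sin δ + cos ϕ cos δ sin h₀ = 1.5149×-0.37784×0.13572 + 0.92587×0.99075×0.99844 = -0.077685 + 0.915875 = 0.838190.
Q̄ = (S_0/π) × [bracket] = (589/π) × 0.838190 = 157.1 W/m².

Q̄ ≈ 157 W/m²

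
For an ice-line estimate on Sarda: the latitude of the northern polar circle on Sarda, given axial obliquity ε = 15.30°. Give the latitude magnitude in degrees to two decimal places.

74.70°

The polar circle is the lowest latitude that experiences at least one full rotation of continuous daylight at the northern-summer solstice; it lies at |φ| = 90° − ε = 90° − 15.30° = 74.70°.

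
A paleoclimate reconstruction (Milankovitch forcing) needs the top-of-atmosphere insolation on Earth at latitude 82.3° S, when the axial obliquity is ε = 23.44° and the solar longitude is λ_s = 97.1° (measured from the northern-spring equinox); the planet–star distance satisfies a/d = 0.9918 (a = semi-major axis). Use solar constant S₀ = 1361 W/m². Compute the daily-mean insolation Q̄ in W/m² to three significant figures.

Q̄ ≈ 0.00 W/m²

Solar declination: sin δ = sin ε · sin λ_s = sin 23.44° × sin 97.1° = 0.39474, so δ = +23.250°.
cos H₀ = −tan(-82.3°) tan(+23.250°) = 3.1776 ≥ 1 ⇒ polar night, H₀ = 0 and Q̄ = 0.
Inverse-square distance factor (a/d)² = 0.9918² = 0.983667.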